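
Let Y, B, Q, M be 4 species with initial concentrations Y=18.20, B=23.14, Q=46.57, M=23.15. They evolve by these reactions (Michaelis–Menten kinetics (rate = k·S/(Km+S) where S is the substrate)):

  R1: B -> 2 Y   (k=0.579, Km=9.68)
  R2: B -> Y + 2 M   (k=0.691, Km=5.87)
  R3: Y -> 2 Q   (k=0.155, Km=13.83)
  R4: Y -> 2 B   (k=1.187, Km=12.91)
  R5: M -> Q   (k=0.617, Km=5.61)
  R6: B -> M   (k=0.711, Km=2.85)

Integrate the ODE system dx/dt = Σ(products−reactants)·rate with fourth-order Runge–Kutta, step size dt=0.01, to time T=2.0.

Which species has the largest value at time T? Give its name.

RK4 with dt=0.01: 200 steps to T=2.0. Trajectory (selected grid times):
t=0.00: Y=18.20 B=23.14 Q=46.57 M=23.15
t=0.22: Y=18.33 B=23.10 Q=46.72 M=23.42
t=0.44: Y=18.46 B=23.05 Q=46.87 M=23.69
t=0.67: Y=18.59 B=23.01 Q=47.02 M=23.98
t=0.89: Y=18.72 B=22.97 Q=47.17 M=24.25
t=1.11: Y=18.84 B=22.93 Q=47.32 M=24.52
t=1.33: Y=18.97 B=22.89 Q=47.47 M=24.79
t=1.56: Y=19.10 B=22.85 Q=47.63 M=25.07
t=1.78: Y=19.22 B=22.81 Q=47.78 M=25.34
t=2.00: Y=19.34 B=22.77 Q=47.93 M=25.61
At T=2.0: Y=19.34 B=22.77 Q=47.93 M=25.61; the largest is Q.

Dominant species at T: Q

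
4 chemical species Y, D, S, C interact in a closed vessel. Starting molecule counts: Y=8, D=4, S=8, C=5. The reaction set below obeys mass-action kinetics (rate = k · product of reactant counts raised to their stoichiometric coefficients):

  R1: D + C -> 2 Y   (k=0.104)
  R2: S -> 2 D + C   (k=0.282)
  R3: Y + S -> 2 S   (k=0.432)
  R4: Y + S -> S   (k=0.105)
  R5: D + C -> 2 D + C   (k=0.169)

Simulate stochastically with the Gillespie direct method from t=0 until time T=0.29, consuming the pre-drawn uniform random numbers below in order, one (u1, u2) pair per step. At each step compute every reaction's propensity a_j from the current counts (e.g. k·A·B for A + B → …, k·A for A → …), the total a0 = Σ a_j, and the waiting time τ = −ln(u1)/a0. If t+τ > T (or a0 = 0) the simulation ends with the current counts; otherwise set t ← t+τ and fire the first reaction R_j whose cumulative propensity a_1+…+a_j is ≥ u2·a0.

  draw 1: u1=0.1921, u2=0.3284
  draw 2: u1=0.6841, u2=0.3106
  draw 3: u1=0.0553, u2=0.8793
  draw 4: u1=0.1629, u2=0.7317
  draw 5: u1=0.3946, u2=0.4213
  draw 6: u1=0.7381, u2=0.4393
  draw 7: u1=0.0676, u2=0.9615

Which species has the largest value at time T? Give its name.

Dominant species at T: S

t=0.000: Y=8 D=4 S=8 C=5
Draw 1: a1=2.080, a2=2.256, a3=27.648, a4=6.720, a5=3.380, a0=42.084; τ=−ln(0.1921)/42.084=0.039 → t=0.039; u2·a0=0.3284·42.084=13.820; a1+a2=4.336 < 13.820 ≤ a1+…+a3=31.984 → R3 fires; Y=7 D=4 S=9 C=5
Draw 2: a1=2.080, a2=2.538, a3=27.216, a4=6.615, a5=3.380, a0=41.829; τ=−ln(0.6841)/41.829=0.009 → t=0.048; u2·a0=0.3106·41.829=12.992; a1+a2=4.618 < 12.992 ≤ a1+…+a3=31.834 → R3 fires; Y=6 D=4 S=10 C=5
Draw 3: a1=2.080, a2=2.820, a3=25.920, a4=6.300, a5=3.380, a0=40.500; τ=−ln(0.0553)/40.500=0.071 → t=0.120; u2·a0=0.8793·40.500=35.612; a1+…+a3=30.820 < 35.612 ≤ a1+…+a4=37.120 → R4 fires; Y=5 D=4 S=10 C=5
Draw 4: a1=2.080, a2=2.820, a3=21.600, a4=5.250, a5=3.380, a0=35.130; τ=−ln(0.1629)/35.130=0.052 → t=0.171; u2·a0=0.7317·35.130=25.705; a1+a2=4.900 < 25.705 ≤ a1+…+a3=26.500 → R3 fires; Y=4 D=4 S=11 C=5
Draw 5: a1=2.080, a2=3.102, a3=19.008, a4=4.620, a5=3.380, a0=32.190; τ=−ln(0.3946)/32.190=0.029 → t=0.200; u2·a0=0.4213·32.190=13.562; a1+a2=5.182 < 13.562 ≤ a1+…+a3=24.190 → R3 fires; Y=3 D=4 S=12 C=5
Draw 6: a1=2.080, a2=3.384, a3=15.552, a4=3.780, a5=3.380, a0=28.176; τ=−ln(0.7381)/28.176=0.011 → t=0.211; u2·a0=0.4393·28.176=12.378; a1+a2=5.464 < 12.378 ≤ a1+…+a3=21.016 → R3 fires; Y=2 D=4 S=13 C=5
Draw 7: a1=2.080, a2=3.666, a3=11.232, a4=2.730, a5=3.380, a0=23.088; τ=−ln(0.0676)/23.088=0.117 → t=0.328 > T=0.29: stop.
At T=0.29: Y=2 D=4 S=13 C=5; the largest is S.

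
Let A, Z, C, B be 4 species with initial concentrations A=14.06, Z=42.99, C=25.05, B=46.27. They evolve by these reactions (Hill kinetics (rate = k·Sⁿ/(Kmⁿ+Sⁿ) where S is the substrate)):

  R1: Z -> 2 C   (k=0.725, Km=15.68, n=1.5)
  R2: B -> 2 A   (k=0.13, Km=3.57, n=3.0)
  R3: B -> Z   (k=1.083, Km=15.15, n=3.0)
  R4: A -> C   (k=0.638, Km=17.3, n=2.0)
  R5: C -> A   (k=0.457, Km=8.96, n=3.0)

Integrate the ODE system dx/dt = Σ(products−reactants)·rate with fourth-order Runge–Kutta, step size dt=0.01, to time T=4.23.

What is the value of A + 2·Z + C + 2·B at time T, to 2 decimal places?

Check how each reaction changes W = A + 2·Z + C + 2·B (weight of products minus weight of reactants):
R1: Z -> 2 C: (1·2) − (2·1) = 2 − 2 = 0
R2: B -> 2 A: (1·2) − (2·1) = 2 − 2 = 0
R3: B -> Z: (2·1) − (2·1) = 2 − 2 = 0
R4: A -> C: (1·1) − (1·1) = 1 − 1 = 0
R5: C -> A: (1·1) − (1·1) = 1 − 1 = 0
Every reaction leaves W unchanged, so W is conserved and no simulation is needed: W(T) = W(0) = 14.06 + 2·42.99 + 25.05 + 2·46.27 = 217.63

Value at T = 217.63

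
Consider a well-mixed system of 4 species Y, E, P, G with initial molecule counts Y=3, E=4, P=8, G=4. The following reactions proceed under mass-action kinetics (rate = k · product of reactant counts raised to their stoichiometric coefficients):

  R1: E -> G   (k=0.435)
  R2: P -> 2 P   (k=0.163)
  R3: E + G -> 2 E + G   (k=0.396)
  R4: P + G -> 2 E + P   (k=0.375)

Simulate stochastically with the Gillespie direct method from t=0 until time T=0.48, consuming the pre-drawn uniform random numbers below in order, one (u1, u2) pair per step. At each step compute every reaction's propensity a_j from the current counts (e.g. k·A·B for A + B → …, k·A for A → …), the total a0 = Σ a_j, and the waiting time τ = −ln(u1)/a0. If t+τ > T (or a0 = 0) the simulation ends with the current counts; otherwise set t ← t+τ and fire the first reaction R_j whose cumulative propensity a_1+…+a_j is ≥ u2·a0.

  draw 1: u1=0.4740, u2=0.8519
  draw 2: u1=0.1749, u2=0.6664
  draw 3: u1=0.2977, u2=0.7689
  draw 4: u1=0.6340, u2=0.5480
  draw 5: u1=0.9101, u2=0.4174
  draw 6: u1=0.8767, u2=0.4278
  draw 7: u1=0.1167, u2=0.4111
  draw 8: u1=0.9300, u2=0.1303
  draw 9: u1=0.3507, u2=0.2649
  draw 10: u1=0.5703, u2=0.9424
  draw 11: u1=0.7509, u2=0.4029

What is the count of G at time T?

G at T = 1

t=0.000: Y=3 E=4 P=8 G=4
Draw 1: a1=1.740, a2=1.304, a3=6.336, a4=12.000, a0=21.380; τ=−ln(0.4740)/21.380=0.035 → t=0.035; u2·a0=0.8519·21.380=18.214; a1+…+a3=9.380 < 18.214 ≤ a1+…+a4=21.380 → R4 fires; Y=3 E=6 P=8 G=3
Draw 2: a1=2.610, a2=1.304, a3=7.128, a4=9.000, a0=20.042; τ=−ln(0.1749)/20.042=0.087 → t=0.122; u2·a0=0.6664·20.042=13.356; a1+…+a3=11.042 < 13.356 ≤ a1+…+a4=20.042 → R4 fires; Y=3 E=8 P=8 G=2
Draw 3: a1=3.480, a2=1.304, a3=6.336, a4=6.000, a0=17.120; τ=−ln(0.2977)/17.120=0.071 → t=0.193; u2·a0=0.7689·17.120=13.164; a1+…+a3=11.120 < 13.164 ≤ a1+…+a4=17.120 → R4 fires; Y=3 E=10 P=8 G=1
Draw 4: a1=4.350, a2=1.304, a3=3.960, a4=3.000, a0=12.614; τ=−ln(0.6340)/12.614=0.036 → t=0.229; u2·a0=0.5480·12.614=6.912; a1+a2=5.654 < 6.912 ≤ a1+…+a3=9.614 → R3 fires; Y=3 E=11 P=8 G=1
Draw 5: a1=4.785, a2=1.304, a3=4.356, a4=3.000, a0=13.445; τ=−ln(0.9101)/13.445=0.007 → t=0.236; u2·a0=0.4174·13.445=5.612; a1=4.785 < 5.612 ≤ a1+a2=6.089 → R2 fires; Y=3 E=11 P=9 G=1
Draw 6: a1=4.785, a2=1.467, a3=4.356, a4=3.375, a0=13.983; τ=−ln(0.8767)/13.983=0.009 → t=0.245; u2·a0=0.4278·13.983=5.982; a1=4.785 < 5.982 ≤ a1+a2=6.252 → R2 fires; Y=3 E=11 P=10 G=1
Draw 7: a1=4.785, a2=1.630, a3=4.356, a4=3.750, a0=14.521; τ=−ln(0.1167)/14.521=0.148 → t=0.393; u2·a0=0.4111·14.521=5.970; a1=4.785 < 5.970 ≤ a1+a2=6.415 → R2 fires; Y=3 E=11 P=11 G=1
Draw 8: a1=4.785, a2=1.793, a3=4.356, a4=4.125, a0=15.059; τ=−ln(0.9300)/15.059=0.005 → t=0.398; u2·a0=0.1303·15.059=1.962 ≤ a1=4.785 → R1 fires; Y=3 E=10 P=11 G=2
Draw 9: a1=4.350, a2=1.793, a3=7.920, a4=8.250, a0=22.313; τ=−ln(0.3507)/22.313=0.047 → t=0.445; u2·a0=0.2649·22.313=5.911; a1=4.350 < 5.911 ≤ a1+a2=6.143 → R2 fires; Y=3 E=10 P=12 G=2
Draw 10: a1=4.350, a2=1.956, a3=7.920, a4=9.000, a0=23.226; τ=−ln(0.5703)/23.226=0.024 → t=0.469; u2·a0=0.9424·23.226=21.888; a1+…+a3=14.226 < 21.888 ≤ a1+…+a4=23.226 → R4 fires; Y=3 E=12 P=12 G=1
Draw 11: a1=5.220, a2=1.956, a3=4.752, a4=4.500, a0=16.428; τ=−ln(0.7509)/16.428=0.017 → t=0.487 > T=0.48: stop.
Read off G at T=0.48: 1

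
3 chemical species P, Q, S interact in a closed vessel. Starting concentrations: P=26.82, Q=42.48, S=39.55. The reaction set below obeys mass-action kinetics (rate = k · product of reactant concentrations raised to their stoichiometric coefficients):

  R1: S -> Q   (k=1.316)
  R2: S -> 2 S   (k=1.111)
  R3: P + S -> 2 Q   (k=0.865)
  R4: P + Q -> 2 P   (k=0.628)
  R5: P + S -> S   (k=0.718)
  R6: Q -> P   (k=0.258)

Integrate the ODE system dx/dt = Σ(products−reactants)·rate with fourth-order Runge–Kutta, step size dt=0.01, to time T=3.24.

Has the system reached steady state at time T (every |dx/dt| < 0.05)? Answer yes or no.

RK4 with dt=0.01: 324 steps to T=3.24. Trajectory (selected grid times):
t=0.00: P=26.82 Q=42.48 S=39.55
t=0.36: P=78.55 Q=0.00 S=0.00
t=0.72: P=78.55 Q=0.00 S=0.00
t=1.08: P=78.55 Q=0.00 S=0.00
t=1.44: P=78.55 Q=0.00 S=0.00
t=1.80: P=78.55 Q=0.00 S=0.00
t=2.16: P=78.55 Q=0.00 S=0.00
t=2.52: P=78.55 Q=0.00 S=0.00
t=2.88: P=78.55 Q=0.00 S=0.00
t=3.24: P=78.55 Q=0.00 S=0.00
Rates at T: R1=0.0000, R2=0.0000, R3=0.0000, R4=0.0000, R5=0.0000, R6=0.0000
dx/dt at T (Σ net stoichiometry × rate): P=+0.0000, Q=-0.0000, S=-0.0000
Largest |dx/dt| is |+0.0000| (P) < 0.05 → steady.

Steady state at T: yes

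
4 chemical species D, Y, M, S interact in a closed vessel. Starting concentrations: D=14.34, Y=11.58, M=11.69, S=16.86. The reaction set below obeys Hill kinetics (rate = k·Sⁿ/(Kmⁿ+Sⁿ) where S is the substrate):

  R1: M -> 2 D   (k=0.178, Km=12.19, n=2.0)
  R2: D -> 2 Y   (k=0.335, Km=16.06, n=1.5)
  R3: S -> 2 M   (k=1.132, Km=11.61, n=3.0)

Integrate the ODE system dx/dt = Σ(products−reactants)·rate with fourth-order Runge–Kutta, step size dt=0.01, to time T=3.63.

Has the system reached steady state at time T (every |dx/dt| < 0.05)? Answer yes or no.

Steady state at T: no

RK4 with dt=0.01: 363 steps to T=3.63. Trajectory (selected grid times):
t=0.00: D=14.34 Y=11.58 M=11.69 S=16.86
t=0.40: D=14.35 Y=11.70 M=12.33 S=16.52
t=0.81: D=14.36 Y=11.83 M=12.98 S=16.18
t=1.21: D=14.38 Y=11.95 M=13.60 S=15.85
t=1.61: D=14.40 Y=12.07 M=14.20 S=15.53
t=2.02: D=14.42 Y=12.20 M=14.81 S=15.21
t=2.42: D=14.44 Y=12.32 M=15.38 S=14.89
t=2.82: D=14.47 Y=12.45 M=15.95 S=14.59
t=3.23: D=14.50 Y=12.57 M=16.51 S=14.29
t=3.63: D=14.53 Y=12.70 M=17.05 S=13.99
Rates at T: R1=0.1178, R2=0.1550, R3=0.7205
dx/dt at T (Σ net stoichiometry × rate): D=+0.0806, Y=+0.3099, M=+1.3233, S=-0.7205
Largest |dx/dt| is |+1.3233| (M) ≥ 0.05 → not steady.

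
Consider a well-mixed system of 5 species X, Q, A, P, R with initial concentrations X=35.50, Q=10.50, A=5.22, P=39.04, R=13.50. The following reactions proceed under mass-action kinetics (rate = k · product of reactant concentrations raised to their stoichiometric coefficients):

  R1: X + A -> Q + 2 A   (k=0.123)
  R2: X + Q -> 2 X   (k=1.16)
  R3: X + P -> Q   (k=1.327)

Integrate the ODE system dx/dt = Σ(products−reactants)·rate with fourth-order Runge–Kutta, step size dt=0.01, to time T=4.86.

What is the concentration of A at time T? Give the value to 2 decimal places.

RK4 with dt=0.01: 486 steps to T=4.86. Trajectory (selected grid times):
t=0.00: X=35.50 Q=10.50 A=5.22 P=39.04 R=13.50
t=0.54: X=38.43 Q=7.57 A=78.91 P=0.00 R=13.50
t=1.08: X=8.88 Q=37.12 A=387.16 P=0.00 R=13.50
t=1.62: X=0.51 Q=45.49 A=474.47 P=0.00 R=13.50
t=2.16: X=0.02 Q=45.98 A=479.57 P=0.00 R=13.50
t=2.70: X=0.00 Q=46.00 A=479.81 P=0.00 R=13.50
t=3.24: X=0.00 Q=46.00 A=479.82 P=0.00 R=13.50
t=3.78: X=0.00 Q=46.00 A=479.82 P=0.00 R=13.50
t=4.32: X=0.00 Q=46.00 A=479.82 P=0.00 R=13.50
t=4.86: X=0.00 Q=46.00 A=479.82 P=0.00 R=13.50
Read off A at T=4.86: 479.82

A at T = 479.82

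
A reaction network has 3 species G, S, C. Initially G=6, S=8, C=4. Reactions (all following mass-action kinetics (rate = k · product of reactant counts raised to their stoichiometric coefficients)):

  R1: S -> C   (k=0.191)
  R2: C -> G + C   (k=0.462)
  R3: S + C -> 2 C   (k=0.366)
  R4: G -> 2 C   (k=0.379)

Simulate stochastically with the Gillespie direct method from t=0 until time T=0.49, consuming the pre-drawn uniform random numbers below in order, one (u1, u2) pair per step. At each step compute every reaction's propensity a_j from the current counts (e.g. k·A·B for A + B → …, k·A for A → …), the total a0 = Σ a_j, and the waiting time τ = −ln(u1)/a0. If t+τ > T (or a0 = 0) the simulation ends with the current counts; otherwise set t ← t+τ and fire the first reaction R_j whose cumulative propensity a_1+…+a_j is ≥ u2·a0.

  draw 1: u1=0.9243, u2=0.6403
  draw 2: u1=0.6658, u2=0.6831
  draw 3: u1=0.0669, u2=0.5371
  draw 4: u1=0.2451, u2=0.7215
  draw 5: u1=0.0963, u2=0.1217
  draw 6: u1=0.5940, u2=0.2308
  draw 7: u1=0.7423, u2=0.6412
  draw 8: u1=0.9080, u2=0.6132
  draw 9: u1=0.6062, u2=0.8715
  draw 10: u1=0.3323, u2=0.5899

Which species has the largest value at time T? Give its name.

Dominant species at T: C

t=0.000: G=6 S=8 C=4
Draw 1: a1=1.528, a2=1.848, a3=11.712, a4=2.274, a0=17.362; τ=−ln(0.9243)/17.362=0.005 → t=0.005; u2·a0=0.6403·17.362=11.117; a1+a2=3.376 < 11.117 ≤ a1+…+a3=15.088 → R3 fires; G=6 S=7 C=5
Draw 2: a1=1.337, a2=2.310, a3=12.810, a4=2.274, a0=18.731; τ=−ln(0.6658)/18.731=0.022 → t=0.026; u2·a0=0.6831·18.731=12.795; a1+a2=3.647 < 12.795 ≤ a1+…+a3=16.457 → R3 fires; G=6 S=6 C=6
Draw 3: a1=1.146, a2=2.772, a3=13.176, a4=2.274, a0=19.368; τ=−ln(0.0669)/19.368=0.140 → t=0.166; u2·a0=0.5371·19.368=10.403; a1+a2=3.918 < 10.403 ≤ a1+…+a3=17.094 → R3 fires; G=6 S=5 C=7
Draw 4: a1=0.955, a2=3.234, a3=12.810, a4=2.274, a0=19.273; τ=−ln(0.2451)/19.273=0.073 → t=0.239; u2·a0=0.7215·19.273=13.905; a1+a2=4.189 < 13.905 ≤ a1+…+a3=16.999 → R3 fires; G=6 S=4 C=8
Draw 5: a1=0.764, a2=3.696, a3=11.712, a4=2.274, a0=18.446; τ=−ln(0.0963)/18.446=0.127 → t=0.366; u2·a0=0.1217·18.446=2.245; a1=0.764 < 2.245 ≤ a1+a2=4.460 → R2 fires; G=7 S=4 C=8
Draw 6: a1=0.764, a2=3.696, a3=11.712, a4=2.653, a0=18.825; τ=−ln(0.5940)/18.825=0.028 → t=0.393; u2·a0=0.2308·18.825=4.345; a1=0.764 < 4.345 ≤ a1+a2=4.460 → R2 fires; G=8 S=4 C=8
Draw 7: a1=0.764, a2=3.696, a3=11.712, a4=3.032, a0=19.204; τ=−ln(0.7423)/19.204=0.016 → t=0.409; u2·a0=0.6412·19.204=12.314; a1+a2=4.460 < 12.314 ≤ a1+…+a3=16.172 → R3 fires; G=8 S=3 C=9
Draw 8: a1=0.573, a2=4.158, a3=9.882, a4=3.032, a0=17.645; τ=−ln(0.9080)/17.645=0.005 → t=0.414; u2·a0=0.6132·17.645=10.820; a1+a2=4.731 < 10.820 ≤ a1+…+a3=14.613 → R3 fires; G=8 S=2 C=10
Draw 9: a1=0.382, a2=4.620, a3=7.320, a4=3.032, a0=15.354; τ=−ln(0.6062)/15.354=0.033 → t=0.447; u2·a0=0.8715·15.354=13.381; a1+…+a3=12.322 < 13.381 ≤ a1+…+a4=15.354 → R4 fires; G=7 S=2 C=12
Draw 10: a1=0.382, a2=5.544, a3=8.784, a4=2.653, a0=17.363; τ=−ln(0.3323)/17.363=0.063 → t=0.510 > T=0.49: stop.
At T=0.49: G=7 S=2 C=12; the largest is C.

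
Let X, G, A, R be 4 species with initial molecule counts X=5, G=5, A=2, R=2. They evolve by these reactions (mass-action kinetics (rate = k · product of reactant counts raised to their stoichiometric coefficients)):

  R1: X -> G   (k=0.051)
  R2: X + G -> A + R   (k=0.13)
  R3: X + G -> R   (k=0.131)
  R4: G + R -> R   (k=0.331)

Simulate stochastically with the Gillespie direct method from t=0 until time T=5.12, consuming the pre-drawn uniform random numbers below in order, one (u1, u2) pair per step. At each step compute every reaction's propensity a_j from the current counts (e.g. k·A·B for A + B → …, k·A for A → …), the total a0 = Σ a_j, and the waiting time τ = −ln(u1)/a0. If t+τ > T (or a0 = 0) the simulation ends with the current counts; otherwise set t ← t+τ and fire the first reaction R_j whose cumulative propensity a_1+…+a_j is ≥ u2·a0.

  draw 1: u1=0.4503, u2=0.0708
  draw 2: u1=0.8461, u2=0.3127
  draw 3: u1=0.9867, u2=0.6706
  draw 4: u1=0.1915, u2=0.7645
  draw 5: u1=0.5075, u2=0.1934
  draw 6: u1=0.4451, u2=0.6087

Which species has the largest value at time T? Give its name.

t=0.000: X=5 G=5 A=2 R=2
Draw 1: a1=0.255, a2=3.250, a3=3.275, a4=3.310, a0=10.090; τ=−ln(0.4503)/10.090=0.079 → t=0.079; u2·a0=0.0708·10.090=0.714; a1=0.255 < 0.714 ≤ a1+a2=3.505 → R2 fires; X=4 G=4 A=3 R=3
Draw 2: a1=0.204, a2=2.080, a3=2.096, a4=3.972, a0=8.352; τ=−ln(0.8461)/8.352=0.020 → t=0.099; u2·a0=0.3127·8.352=2.612; a1+a2=2.284 < 2.612 ≤ a1+…+a3=4.380 → R3 fires; X=3 G=3 A=3 R=4
Draw 3: a1=0.153, a2=1.170, a3=1.179, a4=3.972, a0=6.474; τ=−ln(0.9867)/6.474=0.002 → t=0.101; u2·a0=0.6706·6.474=4.341; a1+…+a3=2.502 < 4.341 ≤ a1+…+a4=6.474 → R4 fires; X=3 G=2 A=3 R=4
Draw 4: a1=0.153, a2=0.780, a3=0.786, a4=2.648, a0=4.367; τ=−ln(0.1915)/4.367=0.378 → t=0.480; u2·a0=0.7645·4.367=3.339; a1+…+a3=1.719 < 3.339 ≤ a1+…+a4=4.367 → R4 fires; X=3 G=1 A=3 R=4
Draw 5: a1=0.153, a2=0.390, a3=0.393, a4=1.324, a0=2.260; τ=−ln(0.5075)/2.260=0.300 → t=0.780; u2·a0=0.1934·2.260=0.437; a1=0.153 < 0.437 ≤ a1+a2=0.543 → R2 fires; X=2 G=0 A=4 R=5
Draw 6: a1=0.102, a2=0.000, a3=0.000, a4=0.000, a0=0.102; τ=−ln(0.4451)/0.102=7.936 → t=8.716 > T=5.12: stop.
At T=5.12: X=2 G=0 A=4 R=5; the largest is R.

Dominant species at T: R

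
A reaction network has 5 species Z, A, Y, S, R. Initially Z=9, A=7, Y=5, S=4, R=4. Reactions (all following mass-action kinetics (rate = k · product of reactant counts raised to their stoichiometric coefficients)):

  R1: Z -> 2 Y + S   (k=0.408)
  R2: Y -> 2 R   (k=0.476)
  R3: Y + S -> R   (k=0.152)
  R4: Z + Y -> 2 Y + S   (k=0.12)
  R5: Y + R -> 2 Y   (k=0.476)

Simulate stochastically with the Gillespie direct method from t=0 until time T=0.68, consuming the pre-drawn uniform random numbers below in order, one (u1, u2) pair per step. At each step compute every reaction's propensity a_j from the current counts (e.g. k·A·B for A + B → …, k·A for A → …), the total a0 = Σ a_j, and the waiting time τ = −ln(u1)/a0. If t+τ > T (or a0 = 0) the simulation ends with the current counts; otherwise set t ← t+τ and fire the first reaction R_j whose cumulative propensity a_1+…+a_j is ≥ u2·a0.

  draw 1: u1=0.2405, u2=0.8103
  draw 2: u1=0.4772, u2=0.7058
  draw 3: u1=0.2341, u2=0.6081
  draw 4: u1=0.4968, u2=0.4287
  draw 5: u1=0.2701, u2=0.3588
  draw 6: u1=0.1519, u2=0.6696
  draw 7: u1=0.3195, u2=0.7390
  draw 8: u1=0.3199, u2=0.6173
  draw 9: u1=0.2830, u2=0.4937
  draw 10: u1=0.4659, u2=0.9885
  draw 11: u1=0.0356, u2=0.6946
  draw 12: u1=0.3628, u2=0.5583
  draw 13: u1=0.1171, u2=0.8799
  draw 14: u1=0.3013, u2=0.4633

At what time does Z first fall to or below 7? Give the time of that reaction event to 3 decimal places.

Threshold first reached at t = 0.377

t=0.000: Z=9 A=7 Y=5 S=4 R=4
Draw 1: a1=3.672, a2=2.380, a3=3.040, a4=5.400, a5=9.520, a0=24.012; τ=−ln(0.2405)/24.012=0.059 → t=0.059; u2·a0=0.8103·24.012=19.457; a1+…+a4=14.492 < 19.457 ≤ a1+…+a5=24.012 → R5 fires; Z=9 A=7 Y=6 S=4 R=3
Draw 2: a1=3.672, a2=2.856, a3=3.648, a4=6.480, a5=8.568, a0=25.224; τ=−ln(0.4772)/25.224=0.029 → t=0.089; u2·a0=0.7058·25.224=17.803; a1+…+a4=16.656 < 17.803 ≤ a1+…+a5=25.224 → R5 fires; Z=9 A=7 Y=7 S=4 R=2
Draw 3: a1=3.672, a2=3.332, a3=4.256, a4=7.560, a5=6.664, a0=25.484; τ=−ln(0.2341)/25.484=0.057 → t=0.146; u2·a0=0.6081·25.484=15.497; a1+…+a3=11.260 < 15.497 ≤ a1+…+a4=18.820 → R4 fires; Z=8 A=7 Y=8 S=5 R=2
Draw 4: a1=3.264, a2=3.808, a3=6.080, a4=7.680, a5=7.616, a0=28.448; τ=−ln(0.4968)/28.448=0.025 → t=0.170; u2·a0=0.4287·28.448=12.196; a1+a2=7.072 < 12.196 ≤ a1+…+a3=13.152 → R3 fires; Z=8 A=7 Y=7 S=4 R=3
Draw 5: a1=3.264, a2=3.332, a3=4.256, a4=6.720, a5=9.996, a0=27.568; τ=−ln(0.2701)/27.568=0.047 → t=0.218; u2·a0=0.3588·27.568=9.891; a1+a2=6.596 < 9.891 ≤ a1+…+a3=10.852 → R3 fires; Z=8 A=7 Y=6 S=3 R=4
Draw 6: a1=3.264, a2=2.856, a3=2.736, a4=5.760, a5=11.424, a0=26.040; τ=−ln(0.1519)/26.040=0.072 → t=0.290; u2·a0=0.6696·26.040=17.436; a1+…+a4=14.616 < 17.436 ≤ a1+…+a5=26.040 → R5 fires; Z=8 A=7 Y=7 S=3 R=3
Draw 7: a1=3.264, a2=3.332, a3=3.192, a4=6.720, a5=9.996, a0=26.504; τ=−ln(0.3195)/26.504=0.043 → t=0.333; u2·a0=0.7390·26.504=19.586; a1+…+a4=16.508 < 19.586 ≤ a1+…+a5=26.504 → R5 fires; Z=8 A=7 Y=8 S=3 R=2
Draw 8: a1=3.264, a2=3.808, a3=3.648, a4=7.680, a5=7.616, a0=26.016; τ=−ln(0.3199)/26.016=0.044 → t=0.377; u2·a0=0.6173·26.016=16.060; a1+…+a3=10.720 < 16.060 ≤ a1+…+a4=18.400 → R4 fires; Z=7 A=7 Y=9 S=4 R=2
Draw 9: a1=2.856, a2=4.284, a3=5.472, a4=7.560, a5=8.568, a0=28.740; τ=−ln(0.2830)/28.740=0.044 → t=0.421; u2·a0=0.4937·28.740=14.189; a1+…+a3=12.612 < 14.189 ≤ a1+…+a4=20.172 → R4 fires; Z=6 A=7 Y=10 S=5 R=2
Draw 10: a1=2.448, a2=4.760, a3=7.600, a4=7.200, a5=9.520, a0=31.528; τ=−ln(0.4659)/31.528=0.024 → t=0.445; u2·a0=0.9885·31.528=31.165; a1+…+a4=22.008 < 31.165 ≤ a1+…+a5=31.528 → R5 fires; Z=6 A=7 Y=11 S=5 R=1
Draw 11: a1=2.448, a2=5.236, a3=8.360, a4=7.920, a5=5.236, a0=29.200; τ=−ln(0.0356)/29.200=0.114 → t=0.559; u2·a0=0.6946·29.200=20.282; a1+…+a3=16.044 < 20.282 ≤ a1+…+a4=23.964 → R4 fires; Z=5 A=7 Y=12 S=6 R=1
Draw 12: a1=2.040, a2=5.712, a3=10.944, a4=7.200, a5=5.712, a0=31.608; τ=−ln(0.3628)/31.608=0.032 → t=0.591; u2·a0=0.5583·31.608=17.647; a1+a2=7.752 < 17.647 ≤ a1+…+a3=18.696 → R3 fires; Z=5 A=7 Y=11 S=5 R=2
Draw 13: a1=2.040, a2=5.236, a3=8.360, a4=6.600, a5=10.472, a0=32.708; τ=−ln(0.1171)/32.708=0.066 → t=0.657; u2·a0=0.8799·32.708=28.780; a1+…+a4=22.236 < 28.780 ≤ a1+…+a5=32.708 → R5 fires; Z=5 A=7 Y=12 S=5 R=1
Draw 14: a1=2.040, a2=5.712, a3=9.120, a4=7.200, a5=5.712, a0=29.784; τ=−ln(0.3013)/29.784=0.040 → t=0.697 > T=0.68: stop.
Z first becomes ≤ 7 when it reaches 7 at the event at t=0.377.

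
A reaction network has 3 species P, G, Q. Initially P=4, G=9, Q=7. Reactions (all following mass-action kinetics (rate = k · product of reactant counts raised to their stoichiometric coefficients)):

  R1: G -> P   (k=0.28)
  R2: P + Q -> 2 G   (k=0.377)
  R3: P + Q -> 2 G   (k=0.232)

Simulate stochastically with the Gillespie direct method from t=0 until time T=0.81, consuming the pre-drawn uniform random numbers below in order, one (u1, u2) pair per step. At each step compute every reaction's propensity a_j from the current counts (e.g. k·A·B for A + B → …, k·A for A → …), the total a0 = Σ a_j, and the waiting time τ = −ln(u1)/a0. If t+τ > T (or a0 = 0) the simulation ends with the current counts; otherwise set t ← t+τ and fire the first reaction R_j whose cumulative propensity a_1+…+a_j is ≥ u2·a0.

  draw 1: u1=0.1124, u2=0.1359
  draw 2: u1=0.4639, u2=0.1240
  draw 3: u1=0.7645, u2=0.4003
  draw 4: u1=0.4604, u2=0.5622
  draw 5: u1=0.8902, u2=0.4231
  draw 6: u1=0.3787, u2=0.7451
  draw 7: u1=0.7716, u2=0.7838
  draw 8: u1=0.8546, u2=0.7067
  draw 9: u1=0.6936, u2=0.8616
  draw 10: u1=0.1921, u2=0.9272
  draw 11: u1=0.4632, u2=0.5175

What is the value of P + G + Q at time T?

Check how each reaction changes W = P + G + Q (weight of products minus weight of reactants):
R1: G -> P: (1·1) − (1·1) = 1 − 1 = 0
R2: P + Q -> 2 G: (1·2) − (1·1 + 1·1) = 2 − 2 = 0
R3: P + Q -> 2 G: (1·2) − (1·1 + 1·1) = 2 − 2 = 0
Every reaction leaves W unchanged, so W is conserved and no simulation is needed: W(T) = W(0) = 4 + 9 + 7 = 20

Value at T = 20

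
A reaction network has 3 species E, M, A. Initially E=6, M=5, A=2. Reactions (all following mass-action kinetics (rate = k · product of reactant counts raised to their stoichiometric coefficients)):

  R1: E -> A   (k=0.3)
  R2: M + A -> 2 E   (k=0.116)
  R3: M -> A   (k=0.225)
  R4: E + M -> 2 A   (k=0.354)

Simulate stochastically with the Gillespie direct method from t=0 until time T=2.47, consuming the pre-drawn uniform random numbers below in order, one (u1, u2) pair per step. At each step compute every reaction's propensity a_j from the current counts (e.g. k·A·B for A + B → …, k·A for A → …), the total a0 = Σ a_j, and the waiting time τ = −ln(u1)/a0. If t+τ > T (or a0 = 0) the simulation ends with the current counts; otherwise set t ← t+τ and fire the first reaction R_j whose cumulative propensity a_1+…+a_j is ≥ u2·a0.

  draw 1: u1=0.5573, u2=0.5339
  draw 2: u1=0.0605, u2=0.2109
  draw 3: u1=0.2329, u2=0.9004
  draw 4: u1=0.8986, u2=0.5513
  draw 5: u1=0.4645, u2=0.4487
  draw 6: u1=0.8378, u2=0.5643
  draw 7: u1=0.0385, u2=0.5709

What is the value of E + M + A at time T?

Check how each reaction changes W = E + M + A (weight of products minus weight of reactants):
R1: E -> A: (1·1) − (1·1) = 1 − 1 = 0
R2: M + A -> 2 E: (1·2) − (1·1 + 1·1) = 2 − 2 = 0
R3: M -> A: (1·1) − (1·1) = 1 − 1 = 0
R4: E + M -> 2 A: (1·2) − (1·1 + 1·1) = 2 − 2 = 0
Every reaction leaves W unchanged, so W is conserved and no simulation is needed: W(T) = W(0) = 6 + 5 + 2 = 13

Value at T = 13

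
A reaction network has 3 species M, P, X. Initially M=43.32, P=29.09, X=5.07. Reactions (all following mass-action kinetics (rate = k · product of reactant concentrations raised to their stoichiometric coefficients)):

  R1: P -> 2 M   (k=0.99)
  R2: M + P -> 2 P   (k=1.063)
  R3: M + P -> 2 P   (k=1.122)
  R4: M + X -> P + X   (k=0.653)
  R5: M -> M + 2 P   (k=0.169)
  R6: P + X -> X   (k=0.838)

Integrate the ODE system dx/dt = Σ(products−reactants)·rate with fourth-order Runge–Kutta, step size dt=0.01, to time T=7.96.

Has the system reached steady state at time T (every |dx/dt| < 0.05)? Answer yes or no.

RK4 with dt=0.01: 796 steps to T=7.96. Trajectory (selected grid times):
t=0.00: M=43.32 P=29.09 X=5.07
t=0.88: M=0.70 P=4.31 X=5.07
t=1.77: M=0.28 P=0.41 X=5.07
t=2.65: M=0.08 P=0.09 X=5.07
t=3.54: M=0.02 P=0.02 X=5.07
t=4.42: M=0.01 P=0.01 X=5.07
t=5.31: M=0.00 P=0.00 X=5.07
t=6.19: M=0.00 P=0.00 X=5.07
t=7.08: M=0.00 P=0.00 X=5.07
t=7.96: M=0.00 P=0.00 X=5.07
Rates at T: R1=0.0000, R2=0.0000, R3=0.0000, R4=0.0001, R5=0.0000, R6=0.0002
dx/dt at T (Σ net stoichiometry × rate): M=-0.0001, P=-0.0001, X=+0.0000
Largest |dx/dt| is |-0.0001| (M) < 0.05 → steady.

Steady state at T: yes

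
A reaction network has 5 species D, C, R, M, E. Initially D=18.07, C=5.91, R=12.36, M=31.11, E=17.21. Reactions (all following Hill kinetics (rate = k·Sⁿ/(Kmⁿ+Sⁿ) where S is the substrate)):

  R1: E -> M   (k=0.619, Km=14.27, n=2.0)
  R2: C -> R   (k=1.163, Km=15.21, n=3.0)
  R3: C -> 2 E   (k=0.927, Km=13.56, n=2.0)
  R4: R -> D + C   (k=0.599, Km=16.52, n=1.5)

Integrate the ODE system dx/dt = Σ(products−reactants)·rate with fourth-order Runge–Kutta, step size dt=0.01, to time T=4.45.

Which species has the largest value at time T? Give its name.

Dominant species at T: M

RK4 with dt=0.01: 445 steps to T=4.45. Trajectory (selected grid times):
t=0.00: D=18.07 C=5.91 R=12.36 M=31.11 E=17.21
t=0.49: D=18.18 C=5.92 R=12.28 M=31.29 E=17.18
t=0.99: D=18.30 C=5.93 R=12.19 M=31.47 E=17.14
t=1.48: D=18.42 C=5.94 R=12.11 M=31.65 E=17.11
t=1.98: D=18.53 C=5.95 R=12.03 M=31.83 E=17.08
t=2.47: D=18.64 C=5.95 R=11.95 M=32.01 E=17.04
t=2.97: D=18.76 C=5.96 R=11.87 M=32.19 E=17.01
t=3.46: D=18.87 C=5.96 R=11.79 M=32.37 E=16.98
t=3.96: D=18.98 C=5.97 R=11.71 M=32.55 E=16.95
t=4.45: D=19.09 C=5.97 R=11.63 M=32.73 E=16.92
At T=4.45: D=19.09 C=5.97 R=11.63 M=32.73 E=16.92; the largest is M.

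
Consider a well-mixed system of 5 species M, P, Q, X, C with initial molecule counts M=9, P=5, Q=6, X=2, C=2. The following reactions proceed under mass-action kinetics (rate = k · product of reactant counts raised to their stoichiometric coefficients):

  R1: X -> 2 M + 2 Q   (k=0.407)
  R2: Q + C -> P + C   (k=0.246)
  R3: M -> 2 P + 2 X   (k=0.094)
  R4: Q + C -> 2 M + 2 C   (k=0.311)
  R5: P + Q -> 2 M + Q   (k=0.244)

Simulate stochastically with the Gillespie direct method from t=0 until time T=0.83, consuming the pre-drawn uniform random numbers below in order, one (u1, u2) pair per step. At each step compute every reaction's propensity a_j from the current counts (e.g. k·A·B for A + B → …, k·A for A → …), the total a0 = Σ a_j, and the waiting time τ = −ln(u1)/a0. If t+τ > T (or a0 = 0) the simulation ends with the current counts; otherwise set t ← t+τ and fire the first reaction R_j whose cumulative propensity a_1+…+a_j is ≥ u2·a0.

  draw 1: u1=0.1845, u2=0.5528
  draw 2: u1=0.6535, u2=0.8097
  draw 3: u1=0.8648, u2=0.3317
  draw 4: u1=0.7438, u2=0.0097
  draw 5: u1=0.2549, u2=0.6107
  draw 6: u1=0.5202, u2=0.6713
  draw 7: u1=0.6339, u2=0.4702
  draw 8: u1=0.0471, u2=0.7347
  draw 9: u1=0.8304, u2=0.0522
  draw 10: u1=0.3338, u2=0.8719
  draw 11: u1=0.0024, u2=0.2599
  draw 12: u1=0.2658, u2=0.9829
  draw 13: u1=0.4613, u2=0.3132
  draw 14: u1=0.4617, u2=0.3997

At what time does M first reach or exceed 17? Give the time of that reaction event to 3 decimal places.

t=0.000: M=9 P=5 Q=6 X=2 C=2
Draw 1: a1=0.814, a2=2.952, a3=0.846, a4=3.732, a5=7.320, a0=15.664; τ=−ln(0.1845)/15.664=0.108 → t=0.108; u2·a0=0.5528·15.664=8.659; a1+…+a4=8.344 < 8.659 ≤ a1+…+a5=15.664 → R5 fires; M=11 P=4 Q=6 X=2 C=2
Draw 2: a1=0.814, a2=2.952, a3=1.034, a4=3.732, a5=5.856, a0=14.388; τ=−ln(0.6535)/14.388=0.030 → t=0.137; u2·a0=0.8097·14.388=11.650; a1+…+a4=8.532 < 11.650 ≤ a1+…+a5=14.388 → R5 fires; M=13 P=3 Q=6 X=2 C=2
Draw 3: a1=0.814, a2=2.952, a3=1.222, a4=3.732, a5=4.392, a0=13.112; τ=−ln(0.8648)/13.112=0.011 → t=0.149; u2·a0=0.3317·13.112=4.349; a1+a2=3.766 < 4.349 ≤ a1+…+a3=4.988 → R3 fires; M=12 P=5 Q=6 X=4 C=2
Draw 4: a1=1.628, a2=2.952, a3=1.128, a4=3.732, a5=7.320, a0=16.760; τ=−ln(0.7438)/16.760=0.018 → t=0.166; u2·a0=0.0097·16.760=0.163 ≤ a1=1.628 → R1 fires; M=14 P=5 Q=8 X=3 C=2
Draw 5: a1=1.221, a2=3.936, a3=1.316, a4=4.976, a5=9.760, a0=21.209; τ=−ln(0.2549)/21.209=0.064 → t=0.231; u2·a0=0.6107·21.209=12.952; a1+…+a4=11.449 < 12.952 ≤ a1+…+a5=21.209 → R5 fires; M=16 P=4 Q=8 X=3 C=2
Draw 6: a1=1.221, a2=3.936, a3=1.504, a4=4.976, a5=7.808, a0=19.445; τ=−ln(0.5202)/19.445=0.034 → t=0.264; u2·a0=0.6713·19.445=13.053; a1+…+a4=11.637 < 13.053 ≤ a1+…+a5=19.445 → R5 fires; M=18 P=3 Q=8 X=3 C=2
Draw 7: a1=1.221, a2=3.936, a3=1.692, a4=4.976, a5=5.856, a0=17.681; τ=−ln(0.6339)/17.681=0.026 → t=0.290; u2·a0=0.4702·17.681=8.314; a1+…+a3=6.849 < 8.314 ≤ a1+…+a4=11.825 → R4 fires; M=20 P=3 Q=7 X=3 C=3
Draw 8: a1=1.221, a2=5.166, a3=1.880, a4=6.531, a5=5.124, a0=19.922; τ=−ln(0.0471)/19.922=0.153 → t=0.443; u2·a0=0.7347·19.922=14.637; a1+…+a3=8.267 < 14.637 ≤ a1+…+a4=14.798 → R4 fires; M=22 P=3 Q=6 X=3 C=4
Draw 9: a1=1.221, a2=5.904, a3=2.068, a4=7.464, a5=4.392, a0=21.049; τ=−ln(0.8304)/21.049=0.009 → t=0.452; u2·a0=0.0522·21.049=1.099 ≤ a1=1.221 → R1 fires; M=24 P=3 Q=8 X=2 C=4
Draw 10: a1=0.814, a2=7.872, a3=2.256, a4=9.952, a5=5.856, a0=26.750; τ=−ln(0.3338)/26.750=0.041 → t=0.493; u2·a0=0.8719·26.750=23.323; a1+…+a4=20.894 < 23.323 ≤ a1+…+a5=26.750 → R5 fires; M=26 P=2 Q=8 X=2 C=4
Draw 11: a1=0.814, a2=7.872, a3=2.444, a4=9.952, a5=3.904, a0=24.986; τ=−ln(0.0024)/24.986=0.241 → t=0.735; u2·a0=0.2599·24.986=6.494; a1=0.814 < 6.494 ≤ a1+a2=8.686 → R2 fires; M=26 P=3 Q=7 X=2 C=4
Draw 12: a1=0.814, a2=6.888, a3=2.444, a4=8.708, a5=5.124, a0=23.978; τ=−ln(0.2658)/23.978=0.055 → t=0.790; u2·a0=0.9829·23.978=23.568; a1+…+a4=18.854 < 23.568 ≤ a1+…+a5=23.978 → R5 fires; M=28 P=2 Q=7 X=2 C=4
Draw 13: a1=0.814, a2=6.888, a3=2.632, a4=8.708, a5=3.416, a0=22.458; τ=−ln(0.4613)/22.458=0.034 → t=0.824; u2·a0=0.3132·22.458=7.034; a1=0.814 < 7.034 ≤ a1+a2=7.702 → R2 fires; M=28 P=3 Q=6 X=2 C=4
Draw 14: a1=0.814, a2=5.904, a3=2.632, a4=7.464, a5=4.392, a0=21.206; τ=−ln(0.4617)/21.206=0.036 → t=0.861 > T=0.83: stop.
M first becomes ≥ 17 when it reaches 18 at the event at t=0.264.

Threshold first reached at t = 0.264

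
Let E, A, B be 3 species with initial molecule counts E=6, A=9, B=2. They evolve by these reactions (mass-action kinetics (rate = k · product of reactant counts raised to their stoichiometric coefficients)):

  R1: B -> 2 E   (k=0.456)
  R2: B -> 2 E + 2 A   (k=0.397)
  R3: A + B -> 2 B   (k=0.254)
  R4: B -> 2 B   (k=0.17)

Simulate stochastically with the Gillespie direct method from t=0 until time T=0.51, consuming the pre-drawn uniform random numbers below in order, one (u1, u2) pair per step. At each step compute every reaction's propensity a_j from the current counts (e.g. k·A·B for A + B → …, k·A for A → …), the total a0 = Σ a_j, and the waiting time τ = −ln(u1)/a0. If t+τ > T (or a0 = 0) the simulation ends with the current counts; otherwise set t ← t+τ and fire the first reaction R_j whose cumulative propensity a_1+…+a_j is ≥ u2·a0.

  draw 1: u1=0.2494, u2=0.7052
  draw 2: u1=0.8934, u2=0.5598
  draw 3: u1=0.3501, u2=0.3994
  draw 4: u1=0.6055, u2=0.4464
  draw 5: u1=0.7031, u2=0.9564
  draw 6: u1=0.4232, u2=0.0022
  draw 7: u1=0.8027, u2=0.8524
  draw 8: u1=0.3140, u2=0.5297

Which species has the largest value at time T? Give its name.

Dominant species at T: E

t=0.000: E=6 A=9 B=2
Draw 1: a1=0.912, a2=0.794, a3=4.572, a4=0.340, a0=6.618; τ=−ln(0.2494)/6.618=0.210 → t=0.210; u2·a0=0.7052·6.618=4.667; a1+a2=1.706 < 4.667 ≤ a1+…+a3=6.278 → R3 fires; E=6 A=8 B=3
Draw 2: a1=1.368, a2=1.191, a3=6.096, a4=0.510, a0=9.165; τ=−ln(0.8934)/9.165=0.012 → t=0.222; u2·a0=0.5598·9.165=5.131; a1+a2=2.559 < 5.131 ≤ a1+…+a3=8.655 → R3 fires; E=6 A=7 B=4
Draw 3: a1=1.824, a2=1.588, a3=7.112, a4=0.680, a0=11.204; τ=−ln(0.3501)/11.204=0.094 → t=0.316; u2·a0=0.3994·11.204=4.475; a1+a2=3.412 < 4.475 ≤ a1+…+a3=10.524 → R3 fires; E=6 A=6 B=5
Draw 4: a1=2.280, a2=1.985, a3=7.620, a4=0.850, a0=12.735; τ=−ln(0.6055)/12.735=0.039 → t=0.355; u2·a0=0.4464·12.735=5.685; a1+a2=4.265 < 5.685 ≤ a1+…+a3=11.885 → R3 fires; E=6 A=5 B=6
Draw 5: a1=2.736, a2=2.382, a3=7.620, a4=1.020, a0=13.758; τ=−ln(0.7031)/13.758=0.026 → t=0.381; u2·a0=0.9564·13.758=13.158; a1+…+a3=12.738 < 13.158 ≤ a1+…+a4=13.758 → R4 fires; E=6 A=5 B=7
Draw 6: a1=3.192, a2=2.779, a3=8.890, a4=1.190, a0=16.051; τ=−ln(0.4232)/16.051=0.054 → t=0.434; u2·a0=0.0022·16.051=0.035 ≤ a1=3.192 → R1 fires; E=8 A=5 B=6
Draw 7: a1=2.736, a2=2.382, a3=7.620, a4=1.020, a0=13.758; τ=−ln(0.8027)/13.758=0.016 → t=0.450; u2·a0=0.8524·13.758=11.727; a1+a2=5.118 < 11.727 ≤ a1+…+a3=12.738 → R3 fires; E=8 A=4 B=7
Draw 8: a1=3.192, a2=2.779, a3=7.112, a4=1.190, a0=14.273; τ=−ln(0.3140)/14.273=0.081 → t=0.532 > T=0.51: stop.
At T=0.51: E=8 A=4 B=7; the largest is E.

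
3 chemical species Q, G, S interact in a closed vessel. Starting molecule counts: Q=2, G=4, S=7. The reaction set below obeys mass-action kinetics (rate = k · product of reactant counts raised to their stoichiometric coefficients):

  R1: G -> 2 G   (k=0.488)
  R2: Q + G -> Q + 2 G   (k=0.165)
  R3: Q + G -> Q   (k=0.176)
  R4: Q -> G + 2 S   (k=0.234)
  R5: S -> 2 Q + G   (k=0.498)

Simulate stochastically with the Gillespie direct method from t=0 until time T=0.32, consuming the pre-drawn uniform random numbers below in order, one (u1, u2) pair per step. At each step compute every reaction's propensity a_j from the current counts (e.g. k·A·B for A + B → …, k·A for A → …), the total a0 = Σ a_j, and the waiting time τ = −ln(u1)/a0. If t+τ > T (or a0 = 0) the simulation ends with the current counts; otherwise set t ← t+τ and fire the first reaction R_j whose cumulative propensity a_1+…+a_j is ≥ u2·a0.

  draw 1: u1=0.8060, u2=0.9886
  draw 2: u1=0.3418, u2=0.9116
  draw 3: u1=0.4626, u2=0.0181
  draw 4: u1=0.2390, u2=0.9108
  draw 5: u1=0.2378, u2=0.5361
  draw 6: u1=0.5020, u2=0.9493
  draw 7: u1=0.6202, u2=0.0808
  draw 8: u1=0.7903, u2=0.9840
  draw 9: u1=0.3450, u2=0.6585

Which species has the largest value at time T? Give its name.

Dominant species at T: Q

t=0.000: Q=2 G=4 S=7
Draw 1: a1=1.952, a2=1.320, a3=1.408, a4=0.468, a5=3.486, a0=8.634; τ=−ln(0.8060)/8.634=0.025 → t=0.025; u2·a0=0.9886·8.634=8.536; a1+…+a4=5.148 < 8.536 ≤ a1+…+a5=8.634 → R5 fires; Q=4 G=5 S=6
Draw 2: a1=2.440, a2=3.300, a3=3.520, a4=0.936, a5=2.988, a0=13.184; τ=−ln(0.3418)/13.184=0.081 → t=0.106; u2·a0=0.9116·13.184=12.019; a1+…+a4=10.196 < 12.019 ≤ a1+…+a5=13.184 → R5 fires; Q=6 G=6 S=5
Draw 3: a1=2.928, a2=5.940, a3=6.336, a4=1.404, a5=2.490, a0=19.098; τ=−ln(0.4626)/19.098=0.040 → t=0.147; u2·a0=0.0181·19.098=0.346 ≤ a1=2.928 → R1 fires; Q=6 G=7 S=5
Draw 4: a1=3.416, a2=6.930, a3=7.392, a4=1.404, a5=2.490, a0=21.632; τ=−ln(0.2390)/21.632=0.066 → t=0.213; u2·a0=0.9108·21.632=19.702; a1+…+a4=19.142 < 19.702 ≤ a1+…+a5=21.632 → R5 fires; Q=8 G=8 S=4
Draw 5: a1=3.904, a2=10.560, a3=11.264, a4=1.872, a5=1.992, a0=29.592; τ=−ln(0.2378)/29.592=0.049 → t=0.261; u2·a0=0.5361·29.592=15.864; a1+a2=14.464 < 15.864 ≤ a1+…+a3=25.728 → R3 fires; Q=8 G=7 S=4
Draw 6: a1=3.416, a2=9.240, a3=9.856, a4=1.872, a5=1.992, a0=26.376; τ=−ln(0.5020)/26.376=0.026 → t=0.288; u2·a0=0.9493·26.376=25.039; a1+…+a4=24.384 < 25.039 ≤ a1+…+a5=26.376 → R5 fires; Q=10 G=8 S=3
Draw 7: a1=3.904, a2=13.200, a3=14.080, a4=2.340, a5=1.494, a0=35.018; τ=−ln(0.6202)/35.018=0.014 → t=0.301; u2·a0=0.0808·35.018=2.829 ≤ a1=3.904 → R1 fires; Q=10 G=9 S=3
Draw 8: a1=4.392, a2=14.850, a3=15.840, a4=2.340, a5=1.494, a0=38.916; τ=−ln(0.7903)/38.916=0.006 → t=0.307; u2·a0=0.9840·38.916=38.293; a1+…+a4=37.422 < 38.293 ≤ a1+…+a5=38.916 → R5 fires; Q=12 G=10 S=2
Draw 9: a1=4.880, a2=19.800, a3=21.120, a4=2.808, a5=0.996, a0=49.604; τ=−ln(0.3450)/49.604=0.021 → t=0.329 > T=0.32: stop.
At T=0.32: Q=12 G=10 S=2; the largest is Q.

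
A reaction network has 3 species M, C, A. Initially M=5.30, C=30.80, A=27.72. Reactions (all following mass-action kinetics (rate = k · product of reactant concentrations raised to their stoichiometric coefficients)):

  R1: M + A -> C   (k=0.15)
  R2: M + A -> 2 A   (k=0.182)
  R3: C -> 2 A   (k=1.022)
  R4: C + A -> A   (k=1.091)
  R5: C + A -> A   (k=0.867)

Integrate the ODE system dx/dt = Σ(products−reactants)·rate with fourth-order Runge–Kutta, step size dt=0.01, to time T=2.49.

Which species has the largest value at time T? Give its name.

Dominant species at T: A

RK4 with dt=0.01: 249 steps to T=2.49. Trajectory (selected grid times):
t=0.00: M=5.30 C=30.80 A=27.72
t=0.28: M=0.35 C=0.03 A=29.39
t=0.55: M=0.03 C=0.00 A=29.43
t=0.83: M=0.00 C=0.00 A=29.43
t=1.11: M=0.00 C=0.00 A=29.43
t=1.38: M=0.00 C=0.00 A=29.43
t=1.66: M=0.00 C=0.00 A=29.43
t=1.94: M=0.00 C=0.00 A=29.43
t=2.21: M=0.00 C=0.00 A=29.43
t=2.49: M=0.00 C=0.00 A=29.43
At T=2.49: M=0.00 C=0.00 A=29.43; the largest is A.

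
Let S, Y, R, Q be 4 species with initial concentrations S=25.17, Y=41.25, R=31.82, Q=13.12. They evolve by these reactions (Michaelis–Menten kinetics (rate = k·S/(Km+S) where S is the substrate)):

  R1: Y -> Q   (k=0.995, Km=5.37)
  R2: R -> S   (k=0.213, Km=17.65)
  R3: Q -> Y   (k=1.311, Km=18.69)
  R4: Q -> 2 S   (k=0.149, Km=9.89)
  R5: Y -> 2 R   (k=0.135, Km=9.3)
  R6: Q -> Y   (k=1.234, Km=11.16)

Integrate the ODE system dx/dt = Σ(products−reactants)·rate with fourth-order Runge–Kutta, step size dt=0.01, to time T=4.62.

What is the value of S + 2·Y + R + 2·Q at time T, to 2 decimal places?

Check how each reaction changes W = S + 2·Y + R + 2·Q (weight of products minus weight of reactants):
R1: Y -> Q: (2·1) − (2·1) = 2 − 2 = 0
R2: R -> S: (1·1) − (1·1) = 1 − 1 = 0
R3: Q -> Y: (2·1) − (2·1) = 2 − 2 = 0
R4: Q -> 2 S: (1·2) − (2·1) = 2 − 2 = 0
R5: Y -> 2 R: (1·2) − (2·1) = 2 − 2 = 0
R6: Q -> Y: (2·1) − (2·1) = 2 − 2 = 0
Every reaction leaves W unchanged, so W is conserved and no simulation is needed: W(T) = W(0) = 25.17 + 2·41.25 + 31.82 + 2·13.12 = 165.73

Value at T = 165.73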